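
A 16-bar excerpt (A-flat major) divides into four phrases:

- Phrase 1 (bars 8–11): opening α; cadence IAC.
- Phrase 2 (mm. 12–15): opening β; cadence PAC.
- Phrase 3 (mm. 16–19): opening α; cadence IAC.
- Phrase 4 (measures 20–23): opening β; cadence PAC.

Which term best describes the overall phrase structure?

The cadence pattern IAC–PAC–IAC–PAC is weak–strong twice, and phrases 3–4 restate phrases 1–2: a period heard twice, not a double period (which would end weakly at phrase 2).

repeated period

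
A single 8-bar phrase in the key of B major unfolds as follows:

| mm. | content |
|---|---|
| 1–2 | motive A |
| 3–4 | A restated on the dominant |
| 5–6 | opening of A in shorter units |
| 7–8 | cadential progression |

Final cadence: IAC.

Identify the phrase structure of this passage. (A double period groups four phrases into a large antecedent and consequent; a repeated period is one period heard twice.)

Basic idea (mm. 1–2) + its repetition (bars 3-4) form the presentation; fragmentation and cadence (mm. 5–8) form the continuation — the 8-bar whole is a sentence.

sentence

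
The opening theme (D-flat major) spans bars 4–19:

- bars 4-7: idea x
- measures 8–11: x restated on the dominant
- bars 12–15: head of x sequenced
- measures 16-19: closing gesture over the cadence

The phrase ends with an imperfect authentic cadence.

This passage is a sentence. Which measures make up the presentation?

measures 4–11

The presentation of a sentence is the basic idea (bars 4–7) plus its repetition (mm. 8–11); the presentation is therefore mm. 4–11.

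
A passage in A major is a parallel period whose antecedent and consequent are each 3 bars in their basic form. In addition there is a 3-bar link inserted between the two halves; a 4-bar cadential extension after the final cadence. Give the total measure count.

Basic parallel period: 3 + 3 = 6 bars.
6 (basic form) + 3 (link) + 4 (cadential extension) = 13.

13 measures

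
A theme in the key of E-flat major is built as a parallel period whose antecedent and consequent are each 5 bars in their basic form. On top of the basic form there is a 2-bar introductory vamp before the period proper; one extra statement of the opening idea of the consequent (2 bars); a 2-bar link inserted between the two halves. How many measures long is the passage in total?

Basic parallel period: 5 + 5 = 10 bars.
10 (basic form) + 2 (introduction) + 2 (extra statement) + 2 (link) = 16.

16 measures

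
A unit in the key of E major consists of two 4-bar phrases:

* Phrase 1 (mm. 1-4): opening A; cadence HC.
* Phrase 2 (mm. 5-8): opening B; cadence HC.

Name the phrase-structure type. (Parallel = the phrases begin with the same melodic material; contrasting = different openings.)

phrase group

The second phrase closes with a half cadence, which is not stronger than the first phrase's half cadence; without a weak→strong cadential pair there is no antecedent–consequent relationship, so this is a phrase group rather than a period.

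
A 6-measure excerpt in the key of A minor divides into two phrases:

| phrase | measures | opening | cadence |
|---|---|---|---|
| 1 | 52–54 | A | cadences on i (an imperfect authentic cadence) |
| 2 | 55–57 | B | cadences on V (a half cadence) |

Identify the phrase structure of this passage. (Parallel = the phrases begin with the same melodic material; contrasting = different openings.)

phrase group

The second phrase closes with a half cadence, which is not stronger than the first phrase's imperfect authentic cadence; without a weak→strong cadential pair there is no antecedent–consequent relationship, so this is a phrase group rather than a period.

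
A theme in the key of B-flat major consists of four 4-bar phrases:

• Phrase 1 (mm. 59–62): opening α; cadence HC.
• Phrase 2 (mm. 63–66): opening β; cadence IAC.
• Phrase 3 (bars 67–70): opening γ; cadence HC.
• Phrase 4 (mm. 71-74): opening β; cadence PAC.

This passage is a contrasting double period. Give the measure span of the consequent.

measures 67–74

In a double period the four phrases pair into a large antecedent (phrases 1–2, ending imperfect authentic cadence) and a large consequent (phrases 3–4, ending perfect authentic cadence). The consequent spans measures 67–74.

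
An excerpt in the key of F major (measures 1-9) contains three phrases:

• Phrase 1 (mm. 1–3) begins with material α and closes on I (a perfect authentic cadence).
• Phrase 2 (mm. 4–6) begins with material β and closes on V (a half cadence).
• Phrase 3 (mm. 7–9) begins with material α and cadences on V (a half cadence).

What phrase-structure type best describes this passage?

phrase group

The final phrase closes with a half cadence, which is not stronger than the preceding half cadence; the 3 phrases lack an overall antecedent–consequent design and so form a phrase group.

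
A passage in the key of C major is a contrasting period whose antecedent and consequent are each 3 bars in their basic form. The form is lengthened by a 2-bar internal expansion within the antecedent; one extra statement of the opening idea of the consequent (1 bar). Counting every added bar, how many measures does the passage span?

Basic contrasting period: 3 + 3 = 6 bars.
6 (basic form) + 2 (internal expansion) + 1 (extra statement) = 9.

9 measures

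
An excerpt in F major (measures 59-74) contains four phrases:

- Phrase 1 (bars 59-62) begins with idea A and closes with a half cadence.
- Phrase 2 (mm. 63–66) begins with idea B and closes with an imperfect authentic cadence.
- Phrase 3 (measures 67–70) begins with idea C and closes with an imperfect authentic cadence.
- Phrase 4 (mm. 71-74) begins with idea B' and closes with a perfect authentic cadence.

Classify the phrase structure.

contrasting double period

Four phrases in two halves: the first half (bars 59–66) ends with an imperfect authentic cadence, the second (measures 67–74) with a perfect authentic cadence — a large antecedent–consequent pair, i.e. a double period.
Phrase 3 begins with different material from phrase 1, making it contrasting.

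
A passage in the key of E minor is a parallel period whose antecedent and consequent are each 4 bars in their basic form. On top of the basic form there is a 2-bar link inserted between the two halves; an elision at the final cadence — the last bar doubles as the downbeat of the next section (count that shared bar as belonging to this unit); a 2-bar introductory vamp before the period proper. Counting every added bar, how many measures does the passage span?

Basic parallel period: 4 + 4 = 8 bars.
8 (basic form) + 2 (link) + 2 (introduction) = 12.
The elision shares a bar with the next section but does not change this unit's count.

12 measures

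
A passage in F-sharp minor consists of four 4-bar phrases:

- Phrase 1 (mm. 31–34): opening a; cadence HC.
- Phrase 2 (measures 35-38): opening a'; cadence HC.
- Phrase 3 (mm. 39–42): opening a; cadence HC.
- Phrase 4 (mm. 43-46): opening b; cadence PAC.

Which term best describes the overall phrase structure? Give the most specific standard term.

parallel double period

Four phrases in two halves: the first half (mm. 31-38) ends with a half cadence, the second (mm. 39–46) with a perfect authentic cadence — a large antecedent–consequent pair, i.e. a double period.
Phrase 3 begins with the same material as phrase 1, making it parallel.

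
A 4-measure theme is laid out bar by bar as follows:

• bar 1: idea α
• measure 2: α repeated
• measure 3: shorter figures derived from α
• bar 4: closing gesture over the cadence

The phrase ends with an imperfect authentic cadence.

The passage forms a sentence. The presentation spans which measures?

The presentation of a sentence is the basic idea (m. 1) plus its repetition (bar 2); the presentation is therefore mm. 1-2.

measures 1–2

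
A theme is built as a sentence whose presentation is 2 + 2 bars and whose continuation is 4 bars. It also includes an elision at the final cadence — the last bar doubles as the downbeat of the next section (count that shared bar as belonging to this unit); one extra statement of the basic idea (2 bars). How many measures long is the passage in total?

10 measures

Basic sentence: 2 + 2 + 4 = 8 bars.
8 (basic form) + 2 (extra statement) = 10.
The elision shares a bar with the next section but does not change this unit's count.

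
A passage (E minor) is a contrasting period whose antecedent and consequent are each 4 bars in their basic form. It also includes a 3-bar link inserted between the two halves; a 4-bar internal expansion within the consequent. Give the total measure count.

15 measures

Basic contrasting period: 4 + 4 = 8 bars.
8 (basic form) + 3 (link) + 4 (internal expansion) = 15.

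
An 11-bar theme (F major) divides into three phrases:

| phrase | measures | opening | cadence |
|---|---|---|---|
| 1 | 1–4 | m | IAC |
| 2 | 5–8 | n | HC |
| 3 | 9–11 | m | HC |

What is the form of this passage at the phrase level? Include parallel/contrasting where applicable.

phrase group

The final phrase closes with a half cadence, which is not stronger than the preceding half cadence; the 3 phrases lack an overall antecedent–consequent design and so form a phrase group.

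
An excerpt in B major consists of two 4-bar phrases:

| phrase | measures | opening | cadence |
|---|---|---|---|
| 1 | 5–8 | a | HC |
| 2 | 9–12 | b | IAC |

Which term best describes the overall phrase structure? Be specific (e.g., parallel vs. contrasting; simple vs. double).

Phrase 1 ends with a half cadence (weaker) and phrase 2 with an imperfect authentic cadence (stronger): antecedent + consequent = a period.
The two phrases open with different material (a / b), so the period is contrasting.

contrasting period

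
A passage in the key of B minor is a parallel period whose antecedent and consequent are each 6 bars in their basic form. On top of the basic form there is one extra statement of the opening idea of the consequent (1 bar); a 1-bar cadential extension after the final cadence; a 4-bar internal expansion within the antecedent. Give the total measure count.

18 measures

Basic parallel period: 6 + 6 = 12 bars.
12 (basic form) + 1 (extra statement) + 1 (cadential extension) + 4 (internal expansion) = 18.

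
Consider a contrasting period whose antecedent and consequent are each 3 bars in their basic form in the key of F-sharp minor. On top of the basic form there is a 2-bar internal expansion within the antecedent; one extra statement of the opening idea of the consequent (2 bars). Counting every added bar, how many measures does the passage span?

Basic contrasting period: 3 + 3 = 6 bars.
6 (basic form) + 2 (internal expansion) + 2 (extra statement) = 10.

10 measures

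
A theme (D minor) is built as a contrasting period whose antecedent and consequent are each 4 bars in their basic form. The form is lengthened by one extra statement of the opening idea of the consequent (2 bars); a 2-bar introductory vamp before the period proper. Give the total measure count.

12 measures

Basic contrasting period: 4 + 4 = 8 bars.
8 (basic form) + 2 (extra statement) + 2 (introduction) = 12.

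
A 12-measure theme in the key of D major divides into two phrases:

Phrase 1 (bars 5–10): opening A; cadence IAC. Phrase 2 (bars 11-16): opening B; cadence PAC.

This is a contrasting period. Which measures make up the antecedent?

measures 5–10

The phrase ending with the weaker cadence (imperfect authentic cadence) is the antecedent; the one ending more conclusively (perfect authentic cadence) is the consequent. The antecedent is measures 5–10.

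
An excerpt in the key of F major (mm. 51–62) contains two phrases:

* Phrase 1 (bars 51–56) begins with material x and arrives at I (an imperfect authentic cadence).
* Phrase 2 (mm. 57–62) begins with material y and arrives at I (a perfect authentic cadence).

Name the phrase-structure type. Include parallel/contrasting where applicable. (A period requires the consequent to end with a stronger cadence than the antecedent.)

contrasting period

Phrase 1 ends with an imperfect authentic cadence (weaker) and phrase 2 with a perfect authentic cadence (stronger): antecedent + consequent = a period.
The two phrases open with different material (x / y), so the period is contrasting.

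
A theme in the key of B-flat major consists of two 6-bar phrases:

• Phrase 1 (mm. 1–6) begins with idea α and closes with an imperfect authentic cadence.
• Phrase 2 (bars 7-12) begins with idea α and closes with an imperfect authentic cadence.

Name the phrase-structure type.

Both phrases have the same opening (α) and the same cadence (imperfect authentic cadence): the second is a restatement, not a consequent, so this is a repeated phrase rather than a period.

repeated phrase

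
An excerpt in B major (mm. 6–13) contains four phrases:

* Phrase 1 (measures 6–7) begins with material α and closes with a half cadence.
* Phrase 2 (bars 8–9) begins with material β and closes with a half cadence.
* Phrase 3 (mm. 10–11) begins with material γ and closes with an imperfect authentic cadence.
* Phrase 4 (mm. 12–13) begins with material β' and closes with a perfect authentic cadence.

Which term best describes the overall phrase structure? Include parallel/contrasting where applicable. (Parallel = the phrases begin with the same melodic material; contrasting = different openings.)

contrasting double period

Four phrases in two halves: the first half (bars 6–9) ends with a half cadence, the second (mm. 10–13) with a perfect authentic cadence — a large antecedent–consequent pair, i.e. a double period.
Phrase 3 begins with different material from phrase 1, making it contrasting.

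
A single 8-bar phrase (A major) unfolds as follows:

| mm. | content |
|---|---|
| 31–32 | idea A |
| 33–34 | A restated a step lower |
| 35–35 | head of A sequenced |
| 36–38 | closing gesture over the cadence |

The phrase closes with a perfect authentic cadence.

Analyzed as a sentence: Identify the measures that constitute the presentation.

measures 31–34

The presentation of a sentence is the basic idea (mm. 31–32) plus its repetition (mm. 33–34); the presentation is therefore measures 31–34.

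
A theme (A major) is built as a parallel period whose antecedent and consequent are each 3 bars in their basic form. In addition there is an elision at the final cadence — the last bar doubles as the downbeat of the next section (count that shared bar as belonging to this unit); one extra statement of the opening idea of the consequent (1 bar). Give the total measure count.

7 measures

Basic parallel period: 3 + 3 = 6 bars.
6 (basic form) + 1 (extra statement) = 7.
The elision shares a bar with the next section but does not change this unit's count.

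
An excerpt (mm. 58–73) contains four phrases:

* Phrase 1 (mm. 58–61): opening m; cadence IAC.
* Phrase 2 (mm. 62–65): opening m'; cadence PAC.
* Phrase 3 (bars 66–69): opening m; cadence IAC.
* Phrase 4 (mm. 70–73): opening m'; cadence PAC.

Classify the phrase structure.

The cadence pattern IAC–PAC–IAC–PAC is weak–strong twice, and phrases 3–4 restate phrases 1–2: a period heard twice, not a double period (which would end weakly at phrase 2).

repeated period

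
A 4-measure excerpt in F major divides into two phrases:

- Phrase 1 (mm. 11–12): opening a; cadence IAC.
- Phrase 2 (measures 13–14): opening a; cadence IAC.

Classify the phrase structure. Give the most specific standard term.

repeated phrase

Both phrases have the same opening (a) and the same cadence (imperfect authentic cadence): the second is a restatement, not a consequent, so this is a repeated phrase rather than a period.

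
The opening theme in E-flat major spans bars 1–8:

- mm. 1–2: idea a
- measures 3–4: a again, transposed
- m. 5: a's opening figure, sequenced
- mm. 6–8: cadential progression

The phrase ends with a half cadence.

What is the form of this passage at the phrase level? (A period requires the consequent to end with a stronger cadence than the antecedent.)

sentence

Basic idea (bars 1–2) + its repetition (mm. 3–4) form the presentation; fragmentation and cadence (mm. 5-8) form the continuation — the 8-bar whole is a sentence.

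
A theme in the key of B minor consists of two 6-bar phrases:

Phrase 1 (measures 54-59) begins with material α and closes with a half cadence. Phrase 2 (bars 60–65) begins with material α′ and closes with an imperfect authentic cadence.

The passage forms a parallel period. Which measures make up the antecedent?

The antecedent is the phrase ending with the weaker cadence (half cadence, phrase 1) and the consequent the one ending more conclusively (imperfect authentic cadence, phrase 2); the antecedent is mm. 54–59.

measures 54–59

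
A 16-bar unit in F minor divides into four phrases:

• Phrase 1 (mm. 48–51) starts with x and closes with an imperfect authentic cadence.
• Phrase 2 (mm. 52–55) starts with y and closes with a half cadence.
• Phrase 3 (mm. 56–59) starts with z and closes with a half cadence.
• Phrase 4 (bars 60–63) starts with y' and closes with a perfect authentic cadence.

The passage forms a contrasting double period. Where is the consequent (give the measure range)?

measures 56–63

In a double period the four phrases pair into a large antecedent (phrases 1–2, ending half cadence) and a large consequent (phrases 3–4, ending perfect authentic cadence). The consequent spans mm. 56-63.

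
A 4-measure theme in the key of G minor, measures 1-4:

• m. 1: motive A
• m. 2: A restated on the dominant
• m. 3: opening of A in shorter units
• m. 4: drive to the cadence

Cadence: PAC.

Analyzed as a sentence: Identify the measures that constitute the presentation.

measures 1–2

The presentation of a sentence is the basic idea (bar 1) plus its repetition (measure 2); the presentation is therefore measures 1–2.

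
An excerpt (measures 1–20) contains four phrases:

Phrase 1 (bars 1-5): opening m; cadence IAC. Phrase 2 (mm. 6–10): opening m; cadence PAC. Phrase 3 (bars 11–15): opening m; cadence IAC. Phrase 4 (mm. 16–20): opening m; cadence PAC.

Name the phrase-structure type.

repeated period

The cadence pattern IAC–PAC–IAC–PAC is weak–strong twice, and phrases 3–4 restate phrases 1–2: a period heard twice, not a double period (which would end weakly at phrase 2).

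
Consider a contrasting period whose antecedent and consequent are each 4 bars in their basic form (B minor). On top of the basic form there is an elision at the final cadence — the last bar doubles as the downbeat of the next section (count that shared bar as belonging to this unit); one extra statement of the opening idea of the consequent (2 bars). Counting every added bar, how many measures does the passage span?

10 measures

Basic contrasting period: 4 + 4 = 8 bars.
8 (basic form) + 2 (extra statement) = 10.
The elision shares a bar with the next section but does not change this unit's count.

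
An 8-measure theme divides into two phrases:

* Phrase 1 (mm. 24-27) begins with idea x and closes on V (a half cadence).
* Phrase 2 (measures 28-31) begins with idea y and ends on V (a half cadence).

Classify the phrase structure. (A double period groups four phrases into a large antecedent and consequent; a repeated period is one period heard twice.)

phrase group

The second phrase closes with a half cadence, which is not stronger than the first phrase's half cadence; without a weak→strong cadential pair there is no antecedent–consequent relationship, so this is a phrase group rather than a period.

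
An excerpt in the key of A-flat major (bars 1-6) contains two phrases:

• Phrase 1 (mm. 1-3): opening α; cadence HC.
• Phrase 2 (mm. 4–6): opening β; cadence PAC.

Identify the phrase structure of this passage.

Phrase 1 ends with a half cadence (weaker) and phrase 2 with a perfect authentic cadence (stronger): antecedent + consequent = a period.
The two phrases open with different material (α / β), so the period is contrasting.

contrasting period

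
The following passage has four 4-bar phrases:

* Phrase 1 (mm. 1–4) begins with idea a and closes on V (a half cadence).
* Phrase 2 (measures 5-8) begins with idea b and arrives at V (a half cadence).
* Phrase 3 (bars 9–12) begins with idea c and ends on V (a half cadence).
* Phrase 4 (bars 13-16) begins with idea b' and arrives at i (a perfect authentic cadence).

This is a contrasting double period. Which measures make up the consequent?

measures 9–16

In a double period the first pair of phrases (ending half cadence) is the large antecedent and the second pair (ending perfect authentic cadence) is the large consequent; the consequent is measures 9–16.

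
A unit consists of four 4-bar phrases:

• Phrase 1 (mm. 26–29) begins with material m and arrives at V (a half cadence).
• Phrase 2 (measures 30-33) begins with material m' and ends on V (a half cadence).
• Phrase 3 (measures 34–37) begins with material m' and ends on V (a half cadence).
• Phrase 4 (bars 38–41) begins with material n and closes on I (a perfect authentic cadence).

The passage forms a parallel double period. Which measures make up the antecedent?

measures 26–33

In a double period the four phrases pair into a large antecedent (phrases 1–2, ending half cadence) and a large consequent (phrases 3–4, ending perfect authentic cadence). The antecedent spans mm. 26-33.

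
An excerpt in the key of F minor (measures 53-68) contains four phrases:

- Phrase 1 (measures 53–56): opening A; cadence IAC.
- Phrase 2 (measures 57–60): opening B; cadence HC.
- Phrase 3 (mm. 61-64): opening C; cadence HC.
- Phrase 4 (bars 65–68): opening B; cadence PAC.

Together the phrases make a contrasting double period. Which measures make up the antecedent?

measures 53–60

In a double period the first pair of phrases (ending half cadence) is the large antecedent and the second pair (ending perfect authentic cadence) is the large consequent; the antecedent is measures 53–60.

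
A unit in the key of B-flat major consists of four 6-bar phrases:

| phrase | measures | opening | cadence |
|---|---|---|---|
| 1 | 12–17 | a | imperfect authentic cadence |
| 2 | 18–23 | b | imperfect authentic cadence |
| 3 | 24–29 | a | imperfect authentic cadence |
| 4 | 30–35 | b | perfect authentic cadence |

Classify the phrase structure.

Four phrases in two halves: the first half (mm. 12–23) ends with an imperfect authentic cadence, the second (bars 24-35) with a perfect authentic cadence — a large antecedent–consequent pair, i.e. a double period.
Phrase 3 begins with the same material as phrase 1, making it parallel.

parallel double period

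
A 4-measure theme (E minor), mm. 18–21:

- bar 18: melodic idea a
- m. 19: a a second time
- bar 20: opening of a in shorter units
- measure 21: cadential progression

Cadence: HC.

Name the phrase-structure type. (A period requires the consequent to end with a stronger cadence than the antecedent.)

sentence

Basic idea (measure 18) + its repetition (measure 19) form the presentation; fragmentation and cadence (mm. 20-21) form the continuation — the 4-bar whole is a sentence.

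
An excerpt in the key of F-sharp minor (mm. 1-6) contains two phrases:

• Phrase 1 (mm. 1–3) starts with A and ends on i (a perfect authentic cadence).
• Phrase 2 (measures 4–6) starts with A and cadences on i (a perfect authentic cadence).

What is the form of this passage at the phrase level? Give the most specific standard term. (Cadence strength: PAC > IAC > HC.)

repeated phrase

Both phrases have the same opening (A) and the same cadence (perfect authentic cadence): the second is a restatement, not a consequent, so this is a repeated phrase rather than a period.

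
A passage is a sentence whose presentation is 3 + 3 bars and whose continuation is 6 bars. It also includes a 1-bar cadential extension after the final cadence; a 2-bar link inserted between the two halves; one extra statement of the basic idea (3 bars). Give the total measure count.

18 measures

Basic sentence: 3 + 3 + 6 = 12 bars.
12 (basic form) + 1 (cadential extension) + 2 (link) + 3 (extra statement) = 18.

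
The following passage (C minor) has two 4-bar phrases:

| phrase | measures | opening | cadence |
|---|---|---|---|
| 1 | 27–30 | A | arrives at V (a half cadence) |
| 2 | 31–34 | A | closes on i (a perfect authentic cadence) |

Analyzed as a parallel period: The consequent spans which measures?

measures 31–34

The antecedent is the phrase ending with the weaker cadence (half cadence, phrase 1) and the consequent the one ending more conclusively (perfect authentic cadence, phrase 2); the consequent is measures 31–34.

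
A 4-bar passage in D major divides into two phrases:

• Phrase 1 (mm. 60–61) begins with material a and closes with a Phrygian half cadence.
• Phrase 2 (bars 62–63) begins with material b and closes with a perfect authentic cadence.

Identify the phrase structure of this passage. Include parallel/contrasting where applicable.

contrasting period

Phrase 1 ends with a Phrygian half cadence (weaker) and phrase 2 with a perfect authentic cadence (stronger): antecedent + consequent = a period.
The two phrases open with different material (a / b), so the period is contrasting.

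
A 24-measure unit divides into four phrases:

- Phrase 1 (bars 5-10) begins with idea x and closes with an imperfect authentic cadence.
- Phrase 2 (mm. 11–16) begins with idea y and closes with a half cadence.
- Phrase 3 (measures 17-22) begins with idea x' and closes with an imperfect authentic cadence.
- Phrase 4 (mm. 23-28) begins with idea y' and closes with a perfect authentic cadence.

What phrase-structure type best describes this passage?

Four phrases in two halves: the first half (bars 5–16) ends with a half cadence, the second (bars 17-28) with a perfect authentic cadence — a large antecedent–consequent pair, i.e. a double period.
Phrase 3 begins with the same material as phrase 1, making it parallel.

parallel double period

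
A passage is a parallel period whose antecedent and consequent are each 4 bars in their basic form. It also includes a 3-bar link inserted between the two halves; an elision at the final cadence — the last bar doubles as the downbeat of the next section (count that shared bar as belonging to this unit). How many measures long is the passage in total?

Basic parallel period: 4 + 4 = 8 bars.
8 (basic form) + 3 (link) = 11.
The elision shares a bar with the next section but does not change this unit's count.

11 measures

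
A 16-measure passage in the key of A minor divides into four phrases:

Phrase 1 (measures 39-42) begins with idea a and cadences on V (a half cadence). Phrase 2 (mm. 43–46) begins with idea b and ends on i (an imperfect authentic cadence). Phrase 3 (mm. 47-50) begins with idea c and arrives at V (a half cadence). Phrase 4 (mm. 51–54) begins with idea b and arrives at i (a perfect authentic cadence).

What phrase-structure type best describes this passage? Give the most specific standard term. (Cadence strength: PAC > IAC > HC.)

Four phrases in two halves: the first half (mm. 39–46) ends with an imperfect authentic cadence, the second (mm. 47–54) with a perfect authentic cadence — a large antecedent–consequent pair, i.e. a double period.
Phrase 3 begins with different material from phrase 1, making it contrasting.

contrasting double period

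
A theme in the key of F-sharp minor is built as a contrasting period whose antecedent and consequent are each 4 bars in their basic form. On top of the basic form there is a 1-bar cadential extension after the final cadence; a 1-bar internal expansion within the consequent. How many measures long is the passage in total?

10 measures

Basic contrasting period: 4 + 4 = 8 bars.
8 (basic form) + 1 (cadential extension) + 1 (internal expansion) = 10.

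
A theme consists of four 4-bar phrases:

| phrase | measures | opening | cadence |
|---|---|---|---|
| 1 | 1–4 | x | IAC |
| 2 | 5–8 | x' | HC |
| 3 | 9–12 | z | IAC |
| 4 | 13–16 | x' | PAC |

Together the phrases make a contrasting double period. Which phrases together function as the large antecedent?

phrases 1 and 2

In a double period the first pair of phrases (ending half cadence) is the large antecedent and the second pair (ending perfect authentic cadence) is the large consequent; the antecedent is phrases 1 and 2.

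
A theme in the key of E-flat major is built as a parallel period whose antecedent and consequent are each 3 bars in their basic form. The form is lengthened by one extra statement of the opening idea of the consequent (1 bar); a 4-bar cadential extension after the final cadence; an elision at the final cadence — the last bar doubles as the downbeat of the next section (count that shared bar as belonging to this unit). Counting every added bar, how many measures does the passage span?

Basic parallel period: 3 + 3 = 6 bars.
6 (basic form) + 1 (extra statement) + 4 (cadential extension) = 11.
The elision shares a bar with the next section but does not change this unit's count.

11 measures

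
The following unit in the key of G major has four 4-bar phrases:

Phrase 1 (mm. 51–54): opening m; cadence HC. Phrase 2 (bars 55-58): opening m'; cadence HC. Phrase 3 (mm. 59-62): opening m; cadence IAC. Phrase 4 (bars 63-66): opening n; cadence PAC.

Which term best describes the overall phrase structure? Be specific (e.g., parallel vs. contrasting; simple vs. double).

Four phrases in two halves: the first half (mm. 51-58) ends with a half cadence, the second (mm. 59-66) with a perfect authentic cadence — a large antecedent–consequent pair, i.e. a double period.
Phrase 3 begins with the same material as phrase 1, making it parallel.

parallel double period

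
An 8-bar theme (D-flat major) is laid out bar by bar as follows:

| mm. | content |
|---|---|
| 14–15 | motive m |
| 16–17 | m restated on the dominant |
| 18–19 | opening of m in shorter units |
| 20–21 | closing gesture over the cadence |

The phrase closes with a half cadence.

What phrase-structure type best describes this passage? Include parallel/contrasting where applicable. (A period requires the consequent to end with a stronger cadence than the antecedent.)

sentence

Basic idea (mm. 14–15) + its repetition (bars 16–17) form the presentation; fragmentation and cadence (mm. 18–21) form the continuation — the 8-bar whole is a sentence.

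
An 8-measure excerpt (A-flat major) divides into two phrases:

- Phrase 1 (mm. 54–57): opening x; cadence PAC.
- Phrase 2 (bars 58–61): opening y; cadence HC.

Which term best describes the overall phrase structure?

phrase group

The second phrase closes with a half cadence, which is not stronger than the first phrase's perfect authentic cadence; without a weak→strong cadential pair there is no antecedent–consequent relationship, so this is a phrase group rather than a period.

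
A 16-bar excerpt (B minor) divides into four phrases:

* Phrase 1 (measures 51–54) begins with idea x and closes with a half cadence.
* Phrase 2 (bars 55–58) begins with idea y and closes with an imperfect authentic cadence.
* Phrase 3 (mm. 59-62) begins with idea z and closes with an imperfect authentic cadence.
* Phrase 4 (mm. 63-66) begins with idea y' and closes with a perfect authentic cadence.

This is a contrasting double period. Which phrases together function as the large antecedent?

In a double period the first pair of phrases (ending imperfect authentic cadence) is the large antecedent and the second pair (ending perfect authentic cadence) is the large consequent; the antecedent is phrases 1 and 2.

phrases 1 and 2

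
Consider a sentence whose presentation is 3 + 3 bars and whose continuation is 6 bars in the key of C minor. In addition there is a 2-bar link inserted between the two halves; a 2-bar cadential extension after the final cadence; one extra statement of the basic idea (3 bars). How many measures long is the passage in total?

19 measures

Basic sentence: 3 + 3 + 6 = 12 bars.
12 (basic form) + 2 (link) + 2 (cadential extension) + 3 (extra statement) = 19.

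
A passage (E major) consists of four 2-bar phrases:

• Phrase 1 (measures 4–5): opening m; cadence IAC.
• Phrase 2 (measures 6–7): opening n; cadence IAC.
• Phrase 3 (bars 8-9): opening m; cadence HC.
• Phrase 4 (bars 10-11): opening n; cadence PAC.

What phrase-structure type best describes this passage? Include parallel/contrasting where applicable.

Four phrases in two halves: the first half (bars 4–7) ends with an imperfect authentic cadence, the second (measures 8-11) with a perfect authentic cadence — a large antecedent–consequent pair, i.e. a double period.
Phrase 3 begins with the same material as phrase 1, making it parallel.

parallel double period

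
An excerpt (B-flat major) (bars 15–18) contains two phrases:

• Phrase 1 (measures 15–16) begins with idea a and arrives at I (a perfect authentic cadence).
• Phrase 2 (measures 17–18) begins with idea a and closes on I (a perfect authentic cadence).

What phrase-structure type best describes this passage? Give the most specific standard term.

Both phrases have the same opening (a) and the same cadence (perfect authentic cadence): the second is a restatement, not a consequent, so this is a repeated phrase rather than a period.

repeated phrase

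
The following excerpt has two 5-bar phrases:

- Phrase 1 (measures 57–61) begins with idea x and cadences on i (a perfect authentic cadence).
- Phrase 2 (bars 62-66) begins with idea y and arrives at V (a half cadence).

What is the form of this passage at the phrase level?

phrase group

The second phrase closes with a half cadence, which is not stronger than the first phrase's perfect authentic cadence; without a weak→strong cadential pair there is no antecedent–consequent relationship, so this is a phrase group rather than a period.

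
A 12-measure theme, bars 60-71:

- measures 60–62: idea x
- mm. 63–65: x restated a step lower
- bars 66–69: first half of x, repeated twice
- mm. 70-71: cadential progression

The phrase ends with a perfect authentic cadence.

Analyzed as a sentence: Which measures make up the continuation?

measures 66–71

After the presentation (bars 60–65), the continuation covers the fragmentation through the cadence: mm. 66–71.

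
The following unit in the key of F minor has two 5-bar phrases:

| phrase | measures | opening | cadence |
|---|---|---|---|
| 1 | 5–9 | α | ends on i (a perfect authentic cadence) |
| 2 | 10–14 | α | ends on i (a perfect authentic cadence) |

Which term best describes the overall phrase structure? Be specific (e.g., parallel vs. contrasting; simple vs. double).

Both phrases have the same opening (α) and the same cadence (perfect authentic cadence): the second is a restatement, not a consequent, so this is a repeated phrase rather than a period.

repeated phrase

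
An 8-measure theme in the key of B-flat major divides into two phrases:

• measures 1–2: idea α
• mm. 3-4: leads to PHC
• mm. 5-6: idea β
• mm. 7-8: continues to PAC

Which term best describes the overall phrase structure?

Phrase 1 ends with a Phrygian half cadence (weaker) and phrase 2 with a perfect authentic cadence (stronger): antecedent + consequent = a period.
The two phrases open with different material (α / β), so the period is contrasting.

contrasting period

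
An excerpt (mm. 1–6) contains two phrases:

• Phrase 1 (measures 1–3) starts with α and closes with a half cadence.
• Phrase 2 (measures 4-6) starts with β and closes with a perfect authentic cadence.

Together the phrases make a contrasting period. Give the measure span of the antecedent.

measures 1–3

The phrase ending with the weaker cadence (half cadence) is the antecedent; the one ending more conclusively (perfect authentic cadence) is the consequent. The antecedent is measures 1–3.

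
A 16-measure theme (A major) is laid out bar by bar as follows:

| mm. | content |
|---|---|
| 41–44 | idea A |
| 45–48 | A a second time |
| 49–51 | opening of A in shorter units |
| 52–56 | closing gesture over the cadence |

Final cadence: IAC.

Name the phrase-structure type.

Basic idea (mm. 41–44) + its repetition (bars 45-48) form the presentation; fragmentation and cadence (mm. 49–56) form the continuation — the 16-bar whole is a sentence.

sentence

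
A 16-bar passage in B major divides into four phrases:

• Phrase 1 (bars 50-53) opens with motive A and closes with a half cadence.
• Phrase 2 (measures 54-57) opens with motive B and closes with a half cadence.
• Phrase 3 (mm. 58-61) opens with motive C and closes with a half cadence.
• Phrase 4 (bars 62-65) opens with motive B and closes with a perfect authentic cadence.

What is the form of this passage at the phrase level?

contrasting double period

Four phrases in two halves: the first half (mm. 50-57) ends with a half cadence, the second (mm. 58–65) with a perfect authentic cadence — a large antecedent–consequent pair, i.e. a double period.
Phrase 3 begins with different material from phrase 1, making it contrasting.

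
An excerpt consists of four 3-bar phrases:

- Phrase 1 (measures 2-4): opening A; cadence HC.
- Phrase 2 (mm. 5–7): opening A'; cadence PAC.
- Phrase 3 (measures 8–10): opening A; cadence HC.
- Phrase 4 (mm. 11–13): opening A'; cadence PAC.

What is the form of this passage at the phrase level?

repeated period

The cadence pattern HC–PAC–HC–PAC is weak–strong twice, and phrases 3–4 restate phrases 1–2: a period heard twice, not a double period (which would end weakly at phrase 2).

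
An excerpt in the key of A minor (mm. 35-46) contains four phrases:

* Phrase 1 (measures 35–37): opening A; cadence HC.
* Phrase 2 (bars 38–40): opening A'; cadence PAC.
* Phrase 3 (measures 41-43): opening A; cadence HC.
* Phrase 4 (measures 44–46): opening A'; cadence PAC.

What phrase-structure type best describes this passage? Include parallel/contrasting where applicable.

repeated period

The cadence pattern HC–PAC–HC–PAC is weak–strong twice, and phrases 3–4 restate phrases 1–2: a period heard twice, not a double period (which would end weakly at phrase 2).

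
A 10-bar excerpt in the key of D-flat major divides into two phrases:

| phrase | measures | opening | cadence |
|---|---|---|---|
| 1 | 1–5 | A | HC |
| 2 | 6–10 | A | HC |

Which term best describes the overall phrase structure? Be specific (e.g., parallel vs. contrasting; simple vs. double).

Both phrases have the same opening (A) and the same cadence (half cadence): the second is a restatement, not a consequent, so this is a repeated phrase rather than a period.

repeated phrase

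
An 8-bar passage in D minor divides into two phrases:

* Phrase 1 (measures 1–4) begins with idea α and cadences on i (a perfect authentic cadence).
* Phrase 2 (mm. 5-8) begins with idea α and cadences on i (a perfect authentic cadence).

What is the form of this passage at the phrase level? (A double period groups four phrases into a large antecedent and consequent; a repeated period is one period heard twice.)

Both phrases have the same opening (α) and the same cadence (perfect authentic cadence): the second is a restatement, not a consequent, so this is a repeated phrase rather than a period.

repeated phrase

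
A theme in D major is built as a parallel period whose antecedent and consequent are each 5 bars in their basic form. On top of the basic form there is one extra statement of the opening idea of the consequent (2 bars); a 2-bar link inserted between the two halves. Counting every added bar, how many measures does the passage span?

Basic parallel period: 5 + 5 = 10 bars.
10 (basic form) + 2 (extra statement) + 2 (link) = 14.

14 measures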